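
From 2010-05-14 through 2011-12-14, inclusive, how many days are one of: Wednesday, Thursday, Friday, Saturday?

331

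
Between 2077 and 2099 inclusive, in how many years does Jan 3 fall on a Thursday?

3

Day of week of January 3 in each year:
2077: Sun, 2078: Mon, 2079: Tue, 2080: Wed, 2081: Fri, 2082: Sat, 2083: Sun, 2084: Mon, 2085: Wed, 2086: Thu ✓, 2087: Fri, 2088: Sat, 2089: Mon, 2090: Tue, 2091: Wed, 2092: Thu ✓, 2093: Sat, 2094: Sun, 2095: Mon, 2096: Tue, 2097: Thu ✓, 2098: Fri, 2099: Sat
Thursdays: 2086, 2092, 2097.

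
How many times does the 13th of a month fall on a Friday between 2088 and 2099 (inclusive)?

22

Friday-the-13ths by year:
2088: Feb, Aug
2089: May
2090: Jan, Oct
2091: Apr, Jul
2092: Jun
2093: Feb, Mar, Nov
2094: Aug
2095: May
2096: Jan, Apr, Jul
2097: Sep, Dec
2098: Jun
2099: Feb, Mar, Nov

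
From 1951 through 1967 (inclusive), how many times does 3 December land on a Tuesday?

Day of week of December 3 in each year:
1951: Mon, 1952: Wed, 1953: Thu, 1954: Fri, 1955: Sat, 1956: Mon, 1957: Tue ✓, 1958: Wed, 1959: Thu, 1960: Sat, 1961: Sun, 1962: Mon, 1963: Tue ✓, 1964: Thu, 1965: Fri, 1966: Sat, 1967: Sun
Tuesdays: 1957, 1963.

2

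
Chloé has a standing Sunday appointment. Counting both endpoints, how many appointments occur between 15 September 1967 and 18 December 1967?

14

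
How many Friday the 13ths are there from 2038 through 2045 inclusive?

Friday-the-13ths by year:
2038: Aug
2039: May
2040: Jan, Apr, Jul
2041: Sep, Dec
2042: Jun
2043: Feb, Mar, Nov
2044: May
2045: Jan, Oct

14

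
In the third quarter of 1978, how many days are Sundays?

1978-07-01 is a Saturday.
The range spans 92 days (inclusive of both endpoints).
92 = 7 × 13 + 1, so there are 13 full weeks plus 1 extra day.
Each full week contributes one Sunday: 13 so far.
The 1 extra day is Sat — none qualify.
Total: 13 + 0 = 13.

13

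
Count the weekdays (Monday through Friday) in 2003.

261

2003-01-01 is a Wednesday.
From 2003-01-01 to 2003-12-31 is 365 days inclusive.
365 = 7 × 52 + 1, so there are 52 full weeks plus 1 extra day.
Each full week contributes 5 weekdays (Mon–Fri): 52 × 5 = 260.
The 1 extra day is Wednesday — 1 of them qualifies.
Total: 260 + 1 = 261.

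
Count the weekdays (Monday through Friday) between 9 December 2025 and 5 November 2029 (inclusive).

1020 weekdays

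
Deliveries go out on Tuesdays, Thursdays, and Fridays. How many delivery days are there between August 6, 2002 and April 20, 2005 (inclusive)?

August 6, 2002 is a Tuesday.
From August 6, 2002 to April 20, 2005 is 989 days inclusive.
989 = 7 × 141 + 2, so there are 141 full weeks plus 2 extra days.
Each full week contributes 3 days from the set (Tue, Thu, Fri): 141 × 3 = 423.
The 2 extra days are Tue, Wed — 1 of them qualifies.
Total: 423 + 1 = 424.

424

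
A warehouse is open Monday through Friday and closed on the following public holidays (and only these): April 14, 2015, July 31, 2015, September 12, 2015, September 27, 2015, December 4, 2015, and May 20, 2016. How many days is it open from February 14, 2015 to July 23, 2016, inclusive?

371 business days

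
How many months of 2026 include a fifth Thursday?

A month has five Thursdays exactly when Thursday falls within its first (length − 28) days.
Jan: 31 days, starts Thu → 5 of Thu, Fri, Sat ✓
Feb: 28 days, starts Sun → 5 of (none)
Mar: 31 days, starts Sun → 5 of Sun, Mon, Tue
Apr: 30 days, starts Wed → 5 of Wed, Thu ✓
May: 31 days, starts Fri → 5 of Fri, Sat, Sun
Jun: 30 days, starts Mon → 5 of Mon, Tue
Jul: 31 days, starts Wed → 5 of Wed, Thu, Fri ✓
Aug: 31 days, starts Sat → 5 of Sat, Sun, Mon
Sep: 30 days, starts Tue → 5 of Tue, Wed
Oct: 31 days, starts Thu → 5 of Thu, Fri, Sat ✓
Nov: 30 days, starts Sun → 5 of Sun, Mon
Dec: 31 days, starts Tue → 5 of Tue, Wed, Thu ✓
Months with five Thursdays: Jan, Apr, Jul, Oct, Dec.

5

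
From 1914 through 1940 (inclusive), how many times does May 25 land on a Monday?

Day of week of May 25 in each year:
1914: Mon ✓, 1915: Tue, 1916: Thu, 1917: Fri, 1918: Sat, 1919: Sun, 1920: Tue, 1921: Wed, 1922: Thu, 1923: Fri, 1924: Sun, 1925: Mon ✓, 1926: Tue, 1927: Wed, 1928: Fri, 1929: Sat, 1930: Sun, 1931: Mon ✓, 1932: Wed, 1933: Thu, 1934: Fri, 1935: Sat, 1936: Mon ✓, 1937: Tue, 1938: Wed, 1939: Thu, 1940: Sat
Mondays: 1914, 1925, 1931, 1936.

4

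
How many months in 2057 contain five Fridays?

4

A month has five Fridays exactly when Friday falls within its first (length − 28) days.
Jan: 31 days, starts Mon → 5 of Mon, Tue, Wed
Feb: 28 days, starts Thu → 5 of (none)
Mar: 31 days, starts Thu → 5 of Thu, Fri, Sat ✓
Apr: 30 days, starts Sun → 5 of Sun, Mon
May: 31 days, starts Tue → 5 of Tue, Wed, Thu
Jun: 30 days, starts Fri → 5 of Fri, Sat ✓
Jul: 31 days, starts Sun → 5 of Sun, Mon, Tue
Aug: 31 days, starts Wed → 5 of Wed, Thu, Fri ✓
Sep: 30 days, starts Sat → 5 of Sat, Sun
Oct: 31 days, starts Mon → 5 of Mon, Tue, Wed
Nov: 30 days, starts Thu → 5 of Thu, Fri ✓
Dec: 31 days, starts Sat → 5 of Sat, Sun, Mon
Months with five Fridays: Mar, Jun, Aug, Nov.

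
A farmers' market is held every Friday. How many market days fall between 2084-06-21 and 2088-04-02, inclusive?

198

2084-06-21 is a Wednesday.
From 2084-06-21 to 2088-04-02 is 1382 days inclusive.
1382 = 7 × 197 + 3, so there are 197 full weeks plus 3 extra days.
Each full week contributes one Friday: 197 so far.
The 3 extra days are Wed, Thu, Fri — 1 of them qualifies.
Total: 197 + 1 = 198.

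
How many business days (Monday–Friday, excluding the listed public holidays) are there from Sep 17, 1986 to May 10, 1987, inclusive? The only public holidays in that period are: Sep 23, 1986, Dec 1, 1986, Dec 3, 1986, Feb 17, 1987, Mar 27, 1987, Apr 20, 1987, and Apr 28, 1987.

161 business days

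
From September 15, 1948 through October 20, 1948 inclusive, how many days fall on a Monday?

5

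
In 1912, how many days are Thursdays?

Jan 1, 1912 is a Monday.
The range spans 366 days (inclusive of both endpoints).
366 = 7 × 52 + 2, so there are 52 full weeks plus 2 extra days.
Each full week contributes one Thursday: 52 so far.
The 2 extra days are Mon, Tue — none qualify.
Total: 52 + 0 = 52.

52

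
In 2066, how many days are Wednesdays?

2066-01-01 is a Friday.
From 2066-01-01 to 2066-12-31 is 365 days inclusive.
365 = 7 × 52 + 1, so there are 52 full weeks plus 1 extra day.
Each full week contributes one Wednesday: 52 so far.
The 1 extra day is Friday — none qualify.
Total: 52 + 0 = 52.

52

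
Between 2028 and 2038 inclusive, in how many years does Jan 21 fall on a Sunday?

2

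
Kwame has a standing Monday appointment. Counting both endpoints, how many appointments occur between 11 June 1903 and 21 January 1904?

32

11 June 1903 is a Thursday.
The range spans 225 days (inclusive of both endpoints).
225 = 7 × 32 + 1, so there are 32 full weeks plus 1 extra day.
Each full week contributes one Monday: 32 so far.
The 1 extra day is Thursday — none qualify.
Total: 32 + 0 = 32.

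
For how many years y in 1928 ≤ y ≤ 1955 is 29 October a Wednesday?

4

Day of week of October 29 in each year:
1928: Mon, 1929: Tue, 1930: Wed ✓, 1931: Thu, 1932: Sat, 1933: Sun, 1934: Mon, 1935: Tue, 1936: Thu, 1937: Fri, 1938: Sat, 1939: Sun, 1940: Tue, 1941: Wed ✓, 1942: Thu, 1943: Fri, 1944: Sun, 1945: Mon, 1946: Tue, 1947: Wed ✓, 1948: Fri, 1949: Sat, 1950: Sun, 1951: Mon, 1952: Wed ✓, 1953: Thu, 1954: Fri, 1955: Sat
Wednesdays: 1930, 1941, 1947, 1952.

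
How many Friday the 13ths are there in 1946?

2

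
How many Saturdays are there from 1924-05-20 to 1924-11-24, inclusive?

27

1924-05-20 is a Tuesday.
The range spans 189 days (inclusive of both endpoints).
189 = 7 × 27, so the span is exactly 27 full weeks.
Each full week contributes one Saturday: 27 so far.
Total: 27.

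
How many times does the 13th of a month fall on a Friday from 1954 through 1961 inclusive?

Friday-the-13ths by year:
1954: Aug
1955: May
1956: Jan, Apr, Jul
1957: Sep, Dec
1958: Jun
1959: Feb, Mar, Nov
1960: May
1961: Jan, Oct

14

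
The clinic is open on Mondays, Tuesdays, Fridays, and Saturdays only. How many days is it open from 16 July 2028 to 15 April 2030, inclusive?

16 July 2028 is a Sunday.
That's 639 days from start to end, counting both.
639 = 7 × 91 + 2, so there are 91 full weeks plus 2 extra days.
Each full week contributes 4 days from the set (Mon, Tue, Fri, Sat): 91 × 4 = 364.
The 2 extra days are Sun, Mon — 1 of them qualifies.
Total: 364 + 1 = 365.

365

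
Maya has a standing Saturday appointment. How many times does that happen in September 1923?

Sep 1, 1923 is a Saturday.
From Sep 1, 1923 to Sep 30, 1923 is 30 days inclusive.
30 = 7 × 4 + 2, so there are 4 full weeks plus 2 extra days.
Each full week contributes one Saturday: 4 so far.
The 2 extra days are Sat, Sun — 1 of them qualifies.
Total: 4 + 1 = 5.

5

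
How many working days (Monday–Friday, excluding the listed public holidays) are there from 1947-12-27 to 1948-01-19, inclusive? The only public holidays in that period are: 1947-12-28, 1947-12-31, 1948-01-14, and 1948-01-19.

1947-12-27 is a Saturday.
From 1947-12-27 to 1948-01-19 is 24 days inclusive.
24 = 7 × 3 + 3, so there are 3 full weeks plus 3 extra days.
Each full week contributes 5 weekdays (Mon–Fri): 3 × 5 = 15.
The 3 extra days are Sat, Sun, Mon — 1 of them qualifies.
Total: 15 + 1 = 16.
Holidays: 1947-12-28 (Sun); 1947-12-31 (Wed); 1948-01-14 (Wed); 1948-01-19 (Mon).
3 of the 4 holidays fall on weekdays; the rest are weekends and were already excluded.
Business days: 16 − 3 = 13.

13 working days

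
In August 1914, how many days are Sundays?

August 1, 1914 is a Saturday.
That's 31 days from start to end, counting both.
31 = 7 × 4 + 3, so there are 4 full weeks plus 3 extra days.
Each full week contributes one Sunday: 4 so far.
The 3 extra days are Saturday, Sunday, Monday — 1 of them qualifies.
Total: 4 + 1 = 5.

5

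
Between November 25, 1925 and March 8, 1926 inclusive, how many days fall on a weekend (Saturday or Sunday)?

30

November 25, 1925 is a Wednesday.
From November 25, 1925 to March 8, 1926 is 104 days inclusive.
104 = 7 × 14 + 6, so there are 14 full weeks plus 6 extra days.
Each full week contributes 2 weekend days (Sat, Sun): 14 × 2 = 28.
The 6 extra days are Wednesday, Thursday, Friday, Saturday, Sunday, Monday — 2 of them qualify.
Total: 28 + 2 = 30.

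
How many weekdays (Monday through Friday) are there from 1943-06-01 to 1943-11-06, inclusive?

114 weekdays

1943-06-01 is a Tuesday.
From 1943-06-01 to 1943-11-06 is 159 days inclusive.
159 = 7 × 22 + 5, so there are 22 full weeks plus 5 extra days.
Each full week contributes 5 weekdays (Mon–Fri): 22 × 5 = 110.
The 5 extra days are Tue, Wed, Thu, Fri, Sat — 4 of them qualify.
Total: 110 + 4 = 114.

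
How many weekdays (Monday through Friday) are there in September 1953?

22

1953-09-01 is a Tuesday.
That's 30 days from start to end, counting both.
30 = 7 × 4 + 2, so there are 4 full weeks plus 2 extra days.
Each full week contributes 5 weekdays (Mon–Fri): 4 × 5 = 20.
The 2 extra days are Tuesday, Wednesday — 2 of them qualify.
Total: 20 + 2 = 22.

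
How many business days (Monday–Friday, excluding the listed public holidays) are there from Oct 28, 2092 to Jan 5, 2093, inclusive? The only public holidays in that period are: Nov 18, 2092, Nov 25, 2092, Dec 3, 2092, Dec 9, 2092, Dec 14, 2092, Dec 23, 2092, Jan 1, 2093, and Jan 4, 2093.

44

Oct 28, 2092 is a Tuesday.
From Oct 28, 2092 to Jan 5, 2093 is 70 days inclusive.
70 = 7 × 10, so the span is exactly 10 full weeks.
Each full week contributes 5 weekdays (Mon–Fri): 10 × 5 = 50.
Total: 50.
Holidays: Nov 18, 2092 (Tue); Nov 25, 2092 (Tue); Dec 3, 2092 (Wed); Dec 9, 2092 (Tue); Dec 14, 2092 (Sun); Dec 23, 2092 (Tue); Jan 1, 2093 (Thu); Jan 4, 2093 (Sun).
6 of the 8 holidays fall on weekdays; the rest are weekends and were already excluded.
Business days: 50 − 6 = 44.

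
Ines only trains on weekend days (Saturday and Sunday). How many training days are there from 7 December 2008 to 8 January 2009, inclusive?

9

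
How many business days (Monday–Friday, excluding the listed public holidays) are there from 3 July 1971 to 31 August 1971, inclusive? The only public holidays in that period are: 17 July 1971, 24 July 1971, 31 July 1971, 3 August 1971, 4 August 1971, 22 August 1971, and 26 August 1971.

39

3 July 1971 is a Saturday.
From 3 July 1971 to 31 August 1971 is 60 days inclusive.
60 = 7 × 8 + 4, so there are 8 full weeks plus 4 extra days.
Each full week contributes 5 weekdays (Mon–Fri): 8 × 5 = 40.
The 4 extra days are Sat, Sun, Mon, Tue — 2 of them qualify.
Total: 40 + 2 = 42.
Holidays: 17 July 1971 (Sat); 24 July 1971 (Sat); 31 July 1971 (Sat); 3 August 1971 (Tue); 4 August 1971 (Wed); 22 August 1971 (Sun); 26 August 1971 (Thu).
3 of the 7 holidays fall on weekdays; the rest are weekends and were already excluded.
Business days: 42 − 3 = 39.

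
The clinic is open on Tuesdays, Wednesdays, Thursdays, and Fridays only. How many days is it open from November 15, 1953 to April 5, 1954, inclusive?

November 15, 1953 is a Sunday.
The range spans 142 days (inclusive of both endpoints).
142 = 7 × 20 + 2, so there are 20 full weeks plus 2 extra days.
Each full week contributes 4 days from the set (Tue, Wed, Thu, Fri): 20 × 4 = 80.
The 2 extra days are Sun, Mon — none qualify.
Total: 80 + 0 = 80.

80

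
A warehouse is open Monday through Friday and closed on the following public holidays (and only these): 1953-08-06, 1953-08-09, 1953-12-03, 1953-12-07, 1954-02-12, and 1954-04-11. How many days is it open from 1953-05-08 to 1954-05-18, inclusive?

264 working days

1953-05-08 is a Friday.
The range spans 376 days (inclusive of both endpoints).
376 = 7 × 53 + 5, so there are 53 full weeks plus 5 extra days.
Each full week contributes 5 weekdays (Mon–Fri): 53 × 5 = 265.
The 5 extra days are Fri, Sat, Sun, Mon, Tue — 3 of them qualify.
Total: 265 + 3 = 268.
Holidays: 1953-08-06 (Thu); 1953-08-09 (Sun); 1953-12-03 (Thu); 1953-12-07 (Mon); 1954-02-12 (Fri); 1954-04-11 (Sun).
4 of the 6 holidays fall on weekdays; the rest are weekends and were already excluded.
Business days: 268 − 4 = 264.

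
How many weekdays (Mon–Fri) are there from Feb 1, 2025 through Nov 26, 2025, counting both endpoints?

Feb 1, 2025 is a Saturday.
From Feb 1, 2025 to Nov 26, 2025 is 299 days inclusive.
299 = 7 × 42 + 5, so there are 42 full weeks plus 5 extra days.
Each full week contributes 5 weekdays (Mon–Fri): 42 × 5 = 210.
The 5 extra days are Sat, Sun, Mon, Tue, Wed — 3 of them qualify.
Total: 210 + 3 = 213.

213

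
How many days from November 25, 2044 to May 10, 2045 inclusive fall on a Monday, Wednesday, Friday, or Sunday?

96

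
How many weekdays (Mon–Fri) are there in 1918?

261 weekdays

January 1, 1918 is a Tuesday.
That's 365 days from start to end, counting both.
365 = 7 × 52 + 1, so there are 52 full weeks plus 1 extra day.
Each full week contributes 5 weekdays (Mon–Fri): 52 × 5 = 260.
The 1 extra day is Tue — 1 of them qualifies.
Total: 260 + 1 = 261.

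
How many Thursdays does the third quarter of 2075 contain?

2075-07-01 is a Monday.
From 2075-07-01 to 2075-09-30 is 92 days inclusive.
92 = 7 × 13 + 1, so there are 13 full weeks plus 1 extra day.
Each full week contributes one Thursday: 13 so far.
The 1 extra day is Monday — none qualify.
Total: 13 + 0 = 13.

13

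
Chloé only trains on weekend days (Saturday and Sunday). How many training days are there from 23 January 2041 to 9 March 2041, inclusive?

13

23 January 2041 is a Wednesday.
From 23 January 2041 to 9 March 2041 is 46 days inclusive.
46 = 7 × 6 + 4, so there are 6 full weeks plus 4 extra days.
Each full week contributes 2 weekend days (Sat, Sun): 6 × 2 = 12.
The 4 extra days are Wednesday, Thursday, Friday, Saturday — 1 of them qualifies.
Total: 12 + 1 = 13.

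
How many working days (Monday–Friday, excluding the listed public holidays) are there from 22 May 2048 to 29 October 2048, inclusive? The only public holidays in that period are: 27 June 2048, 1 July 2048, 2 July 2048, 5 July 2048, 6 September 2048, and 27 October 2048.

22 May 2048 is a Friday.
From 22 May 2048 to 29 October 2048 is 161 days inclusive.
161 = 7 × 23, so the span is exactly 23 full weeks.
Each full week contributes 5 weekdays (Mon–Fri): 23 × 5 = 115.
Total: 115.
Holidays: 27 June 2048 (Sat); 1 July 2048 (Wed); 2 July 2048 (Thu); 5 July 2048 (Sun); 6 September 2048 (Sun); 27 October 2048 (Tue).
3 of the 6 holidays fall on weekdays; the rest are weekends and were already excluded.
Business days: 115 − 3 = 112.

112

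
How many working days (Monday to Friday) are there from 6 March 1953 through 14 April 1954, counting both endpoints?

6 March 1953 is a Friday.
From 6 March 1953 to 14 April 1954 is 405 days inclusive.
405 = 7 × 57 + 6, so there are 57 full weeks plus 6 extra days.
Each full week contributes 5 weekdays (Mon–Fri): 57 × 5 = 285.
The 6 extra days are Friday, Saturday, Sunday, Monday, Tuesday, Wednesday — 4 of them qualify.
Total: 285 + 4 = 289.

289 weekdays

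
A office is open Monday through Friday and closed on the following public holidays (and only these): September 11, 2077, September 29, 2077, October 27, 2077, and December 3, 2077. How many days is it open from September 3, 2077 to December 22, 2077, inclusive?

76

September 3, 2077 is a Friday.
The range spans 111 days (inclusive of both endpoints).
111 = 7 × 15 + 6, so there are 15 full weeks plus 6 extra days.
Each full week contributes 5 weekdays (Mon–Fri): 15 × 5 = 75.
The 6 extra days are Fri, Sat, Sun, Mon, Tue, Wed — 4 of them qualify.
Total: 75 + 4 = 79.
Holidays: September 11, 2077 (Sat); September 29, 2077 (Wed); October 27, 2077 (Wed); December 3, 2077 (Fri).
3 of the 4 holidays fall on weekdays; the rest are weekends and were already excluded.
Business days: 79 − 3 = 76.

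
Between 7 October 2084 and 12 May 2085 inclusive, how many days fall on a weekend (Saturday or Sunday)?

63

7 October 2084 is a Saturday.
That's 218 days from start to end, counting both.
218 = 7 × 31 + 1, so there are 31 full weeks plus 1 extra day.
Each full week contributes 2 weekend days (Sat, Sun): 31 × 2 = 62.
The 1 extra day is Sat — 1 of them qualifies.
Total: 62 + 1 = 63.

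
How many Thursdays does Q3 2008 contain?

2008-07-01 is a Tuesday.
The range spans 92 days (inclusive of both endpoints).
92 = 7 × 13 + 1, so there are 13 full weeks plus 1 extra day.
Each full week contributes one Thursday: 13 so far.
The 1 extra day is Tuesday — none qualify.
Total: 13 + 0 = 13.

13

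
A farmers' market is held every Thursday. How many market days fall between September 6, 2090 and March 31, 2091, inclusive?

September 6, 2090 is a Wednesday.
The range spans 207 days (inclusive of both endpoints).
207 = 7 × 29 + 4, so there are 29 full weeks plus 4 extra days.
Each full week contributes one Thursday: 29 so far.
The 4 extra days are Wed, Thu, Fri, Sat — 1 of them qualifies.
Total: 29 + 1 = 30.

30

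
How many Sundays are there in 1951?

1951-01-01 is a Monday.
That's 365 days from start to end, counting both.
365 = 7 × 52 + 1, so there are 52 full weeks plus 1 extra day.
Each full week contributes one Sunday: 52 so far.
The 1 extra day is Monday — none qualify.
Total: 52 + 0 = 52.

52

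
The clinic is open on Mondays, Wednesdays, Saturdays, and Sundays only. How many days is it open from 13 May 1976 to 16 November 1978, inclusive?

13 May 1976 is a Thursday.
The range spans 918 days (inclusive of both endpoints).
918 = 7 × 131 + 1, so there are 131 full weeks plus 1 extra day.
Each full week contributes 4 days from the set (Mon, Wed, Sat, Sun): 131 × 4 = 524.
The 1 extra day is Thursday — none qualify.
Total: 524 + 0 = 524.

524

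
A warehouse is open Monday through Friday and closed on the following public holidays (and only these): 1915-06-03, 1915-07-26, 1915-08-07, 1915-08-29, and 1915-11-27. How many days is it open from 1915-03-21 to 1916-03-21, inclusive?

1915-03-21 is a Sunday.
The range spans 367 days (inclusive of both endpoints).
367 = 7 × 52 + 3, so there are 52 full weeks plus 3 extra days.
Each full week contributes 5 weekdays (Mon–Fri): 52 × 5 = 260.
The 3 extra days are Sunday, Monday, Tuesday — 2 of them qualify.
Total: 260 + 2 = 262.
Holidays: 1915-06-03 (Thu); 1915-07-26 (Mon); 1915-08-07 (Sat); 1915-08-29 (Sun); 1915-11-27 (Sat).
2 of the 5 holidays fall on weekdays; the rest are weekends and were already excluded.
Business days: 262 − 2 = 260.

260 business days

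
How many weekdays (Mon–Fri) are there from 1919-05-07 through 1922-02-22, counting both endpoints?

731

1919-05-07 is a Wednesday.
From 1919-05-07 to 1922-02-22 is 1023 days inclusive.
1023 = 7 × 146 + 1, so there are 146 full weeks plus 1 extra day.
Each full week contributes 5 weekdays (Mon–Fri): 146 × 5 = 730.
The 1 extra day is Wednesday — 1 of them qualifies.
Total: 730 + 1 = 731.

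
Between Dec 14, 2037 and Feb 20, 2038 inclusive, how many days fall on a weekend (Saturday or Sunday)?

Dec 14, 2037 is a Monday.
The range spans 69 days (inclusive of both endpoints).
69 = 7 × 9 + 6, so there are 9 full weeks plus 6 extra days.
Each full week contributes 2 weekend days (Sat, Sun): 9 × 2 = 18.
The 6 extra days are Monday, Tuesday, Wednesday, Thursday, Friday, Saturday — 1 of them qualifies.
Total: 18 + 1 = 19.

19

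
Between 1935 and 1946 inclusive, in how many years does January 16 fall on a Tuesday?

Day of week of January 16 in each year:
1935: Wed, 1936: Thu, 1937: Sat, 1938: Sun, 1939: Mon, 1940: Tue ✓, 1941: Thu, 1942: Fri, 1943: Sat, 1944: Sun, 1945: Tue ✓, 1946: Wed
Tuesdays: 1940, 1945.

2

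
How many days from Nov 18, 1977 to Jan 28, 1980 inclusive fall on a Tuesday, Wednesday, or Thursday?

Nov 18, 1977 is a Friday.
The range spans 802 days (inclusive of both endpoints).
802 = 7 × 114 + 4, so there are 114 full weeks plus 4 extra days.
Each full week contributes 3 days from the set (Tue, Wed, Thu): 114 × 3 = 342.
The 4 extra days are Friday, Saturday, Sunday, Monday — none qualify.
Total: 342 + 0 = 342.

342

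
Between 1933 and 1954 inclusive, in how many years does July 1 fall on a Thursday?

4

Day of week of July 1 in each year:
1933: Sat, 1934: Sun, 1935: Mon, 1936: Wed, 1937: Thu ✓, 1938: Fri, 1939: Sat, 1940: Mon, 1941: Tue, 1942: Wed, 1943: Thu ✓, 1944: Sat, 1945: Sun, 1946: Mon, 1947: Tue, 1948: Thu ✓, 1949: Fri, 1950: Sat, 1951: Sun, 1952: Tue, 1953: Wed, 1954: Thu ✓
Thursdays: 1937, 1943, 1948, 1954.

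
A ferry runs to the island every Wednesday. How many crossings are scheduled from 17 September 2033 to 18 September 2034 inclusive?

17 September 2033 is a Saturday.
The range spans 367 days (inclusive of both endpoints).
367 = 7 × 52 + 3, so there are 52 full weeks plus 3 extra days.
Each full week contributes one Wednesday: 52 so far.
The 3 extra days are Saturday, Sunday, Monday — none qualify.
Total: 52 + 0 = 52.

52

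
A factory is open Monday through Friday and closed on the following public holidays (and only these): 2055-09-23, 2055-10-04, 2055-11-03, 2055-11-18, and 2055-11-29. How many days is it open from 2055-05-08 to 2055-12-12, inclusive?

150 working days

2055-05-08 is a Saturday.
From 2055-05-08 to 2055-12-12 is 219 days inclusive.
219 = 7 × 31 + 2, so there are 31 full weeks plus 2 extra days.
Each full week contributes 5 weekdays (Mon–Fri): 31 × 5 = 155.
The 2 extra days are Sat, Sun — none qualify.
Total: 155 + 0 = 155.
Holidays: 2055-09-23 (Thu); 2055-10-04 (Mon); 2055-11-03 (Wed); 2055-11-18 (Thu); 2055-11-29 (Mon).
All 5 holidays fall on weekdays, so subtract 5.
Business days: 155 − 5 = 150.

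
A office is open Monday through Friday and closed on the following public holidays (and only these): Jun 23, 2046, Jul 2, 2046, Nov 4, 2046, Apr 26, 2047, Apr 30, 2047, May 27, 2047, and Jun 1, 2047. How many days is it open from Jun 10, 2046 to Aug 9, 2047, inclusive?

301 business days

Jun 10, 2046 is a Sunday.
That's 426 days from start to end, counting both.
426 = 7 × 60 + 6, so there are 60 full weeks plus 6 extra days.
Each full week contributes 5 weekdays (Mon–Fri): 60 × 5 = 300.
The 6 extra days are Sunday, Monday, Tuesday, Wednesday, Thursday, Friday — 5 of them qualify.
Total: 300 + 5 = 305.
Holidays: Jun 23, 2046 (Sat); Jul 2, 2046 (Mon); Nov 4, 2046 (Sun); Apr 26, 2047 (Fri); Apr 30, 2047 (Tue); May 27, 2047 (Mon); Jun 1, 2047 (Sat).
4 of the 7 holidays fall on weekdays; the rest are weekends and were already excluded.
Business days: 305 − 4 = 301.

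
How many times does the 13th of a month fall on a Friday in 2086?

The 13th falls on a Friday when the month's 13th has weekday Fri.
Jan 13 is Sun; Feb 13 is Wed; Mar 13 is Wed; Apr 13 is Sat; May 13 is Mon; Jun 13 is Thu; Jul 13 is Sat; Aug 13 is Tue; Sep 13 is Fri ✓; Oct 13 is Sun; Nov 13 is Wed; Dec 13 is Fri ✓.
Friday the 13ths: Sep, Dec.

2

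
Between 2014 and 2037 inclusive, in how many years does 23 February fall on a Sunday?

Day of week of February 23 in each year:
2014: Sun ✓, 2015: Mon, 2016: Tue, 2017: Thu, 2018: Fri, 2019: Sat, 2020: Sun ✓, 2021: Tue, 2022: Wed, 2023: Thu, 2024: Fri, 2025: Sun ✓, 2026: Mon, 2027: Tue, 2028: Wed, 2029: Fri, 2030: Sat, 2031: Sun ✓, 2032: Mon, 2033: Wed, 2034: Thu, 2035: Fri, 2036: Sat, 2037: Mon
Sundays: 2014, 2020, 2025, 2031.

4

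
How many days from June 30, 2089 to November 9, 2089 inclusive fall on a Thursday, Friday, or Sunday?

June 30, 2089 is a Thursday.
That's 133 days from start to end, counting both.
133 = 7 × 19, so the span is exactly 19 full weeks.
Each full week contributes 3 days from the set (Thu, Fri, Sun): 19 × 3 = 57.
Total: 57.

57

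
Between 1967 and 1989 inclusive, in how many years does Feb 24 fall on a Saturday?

3

Day of week of February 24 in each year:
1967: Fri, 1968: Sat ✓, 1969: Mon, 1970: Tue, 1971: Wed, 1972: Thu, 1973: Sat ✓, 1974: Sun, 1975: Mon, 1976: Tue, 1977: Thu, 1978: Fri, 1979: Sat ✓, 1980: Sun, 1981: Tue, 1982: Wed, 1983: Thu, 1984: Fri, 1985: Sun, 1986: Mon, 1987: Tue, 1988: Wed, 1989: Fri
Saturdays: 1968, 1973, 1979.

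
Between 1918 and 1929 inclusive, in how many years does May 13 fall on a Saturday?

1

Day of week of May 13 in each year:
1918: Mon, 1919: Tue, 1920: Thu, 1921: Fri, 1922: Sat ✓, 1923: Sun, 1924: Tue, 1925: Wed, 1926: Thu, 1927: Fri, 1928: Sun, 1929: Mon
Saturdays: 1922.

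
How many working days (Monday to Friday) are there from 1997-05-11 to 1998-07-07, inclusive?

302

1997-05-11 is a Sunday.
The range spans 423 days (inclusive of both endpoints).
423 = 7 × 60 + 3, so there are 60 full weeks plus 3 extra days.
Each full week contributes 5 weekdays (Mon–Fri): 60 × 5 = 300.
The 3 extra days are Sunday, Monday, Tuesday — 2 of them qualify.
Total: 300 + 2 = 302.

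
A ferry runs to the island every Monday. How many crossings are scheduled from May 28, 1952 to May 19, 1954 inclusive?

May 28, 1952 is a Wednesday.
From May 28, 1952 to May 19, 1954 is 722 days inclusive.
722 = 7 × 103 + 1, so there are 103 full weeks plus 1 extra day.
Each full week contributes one Monday: 103 so far.
The 1 extra day is Wed — none qualify.
Total: 103 + 0 = 103.

103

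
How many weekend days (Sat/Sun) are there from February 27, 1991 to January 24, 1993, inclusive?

February 27, 1991 is a Wednesday.
That's 698 days from start to end, counting both.
698 = 7 × 99 + 5, so there are 99 full weeks plus 5 extra days.
Each full week contributes 2 weekend days (Sat, Sun): 99 × 2 = 198.
The 5 extra days are Wed, Thu, Fri, Sat, Sun — 2 of them qualify.
Total: 198 + 2 = 200.

200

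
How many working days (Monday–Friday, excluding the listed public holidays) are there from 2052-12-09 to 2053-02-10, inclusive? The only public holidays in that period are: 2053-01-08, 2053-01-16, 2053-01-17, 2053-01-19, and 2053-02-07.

42 working days

2052-12-09 is a Monday.
The range spans 64 days (inclusive of both endpoints).
64 = 7 × 9 + 1, so there are 9 full weeks plus 1 extra day.
Each full week contributes 5 weekdays (Mon–Fri): 9 × 5 = 45.
The 1 extra day is Mon — 1 of them qualifies.
Total: 45 + 1 = 46.
Holidays: 2053-01-08 (Wed); 2053-01-16 (Thu); 2053-01-17 (Fri); 2053-01-19 (Sun); 2053-02-07 (Fri).
4 of the 5 holidays fall on weekdays; the rest are weekends and were already excluded.
Business days: 46 − 4 = 42.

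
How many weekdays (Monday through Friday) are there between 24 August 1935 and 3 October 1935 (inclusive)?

24 August 1935 is a Saturday.
From 24 August 1935 to 3 October 1935 is 41 days inclusive.
41 = 7 × 5 + 6, so there are 5 full weeks plus 6 extra days.
Each full week contributes 5 weekdays (Mon–Fri): 5 × 5 = 25.
The 6 extra days are Sat, Sun, Mon, Tue, Wed, Thu — 4 of them qualify.
Total: 25 + 4 = 29.

29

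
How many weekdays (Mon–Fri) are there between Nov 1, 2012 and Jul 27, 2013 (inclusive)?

Nov 1, 2012 is a Thursday.
From Nov 1, 2012 to Jul 27, 2013 is 269 days inclusive.
269 = 7 × 38 + 3, so there are 38 full weeks plus 3 extra days.
Each full week contributes 5 weekdays (Mon–Fri): 38 × 5 = 190.
The 3 extra days are Thu, Fri, Sat — 2 of them qualify.
Total: 190 + 2 = 192.

192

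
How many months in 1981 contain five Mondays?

4

A month has five Mondays exactly when Monday falls within its first (length − 28) days.
Jan: 31 days, starts Thu → 5 of Thu, Fri, Sat
Feb: 28 days, starts Sun → 5 of (none)
Mar: 31 days, starts Sun → 5 of Sun, Mon, Tue ✓
Apr: 30 days, starts Wed → 5 of Wed, Thu
May: 31 days, starts Fri → 5 of Fri, Sat, Sun
Jun: 30 days, starts Mon → 5 of Mon, Tue ✓
Jul: 31 days, starts Wed → 5 of Wed, Thu, Fri
Aug: 31 days, starts Sat → 5 of Sat, Sun, Mon ✓
Sep: 30 days, starts Tue → 5 of Tue, Wed
Oct: 31 days, starts Thu → 5 of Thu, Fri, Sat
Nov: 30 days, starts Sun → 5 of Sun, Mon ✓
Dec: 31 days, starts Tue → 5 of Tue, Wed, Thu
Months with five Mondays: Mar, Jun, Aug, Nov.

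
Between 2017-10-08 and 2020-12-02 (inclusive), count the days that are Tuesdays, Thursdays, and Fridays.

493

2017-10-08 is a Sunday.
From 2017-10-08 to 2020-12-02 is 1152 days inclusive.
1152 = 7 × 164 + 4, so there are 164 full weeks plus 4 extra days.
Each full week contributes 3 days from the set (Tue, Thu, Fri): 164 × 3 = 492.
The 4 extra days are Sun, Mon, Tue, Wed — 1 of them qualifies.
Total: 492 + 1 = 493.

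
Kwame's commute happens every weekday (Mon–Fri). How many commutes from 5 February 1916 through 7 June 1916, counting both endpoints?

5 February 1916 is a Saturday.
The range spans 124 days (inclusive of both endpoints).
124 = 7 × 17 + 5, so there are 17 full weeks plus 5 extra days.
Each full week contributes 5 weekdays (Mon–Fri): 17 × 5 = 85.
The 5 extra days are Saturday, Sunday, Monday, Tuesday, Wednesday — 3 of them qualify.
Total: 85 + 3 = 88.

88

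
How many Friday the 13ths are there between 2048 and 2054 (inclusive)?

12

Friday-the-13ths by year:
2048: Mar, Nov
2049: Aug
2050: May
2051: Jan, Oct
2052: Sep, Dec
2053: Jun
2054: Feb, Mar, Nov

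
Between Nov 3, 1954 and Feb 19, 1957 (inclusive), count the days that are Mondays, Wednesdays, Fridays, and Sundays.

480

Nov 3, 1954 is a Wednesday.
That's 840 days from start to end, counting both.
840 = 7 × 120, so the span is exactly 120 full weeks.
Each full week contributes 4 days from the set (Mon, Wed, Fri, Sun): 120 × 4 = 480.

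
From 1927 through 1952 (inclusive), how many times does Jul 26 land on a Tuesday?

Day of week of July 26 in each year:
1927: Tue ✓, 1928: Thu, 1929: Fri, 1930: Sat, 1931: Sun, 1932: Tue ✓, 1933: Wed, 1934: Thu, 1935: Fri, 1936: Sun, 1937: Mon, 1938: Tue ✓, 1939: Wed, 1940: Fri, 1941: Sat, 1942: Sun, 1943: Mon, 1944: Wed, 1945: Thu, 1946: Fri, 1947: Sat, 1948: Mon, 1949: Tue ✓, 1950: Wed, 1951: Thu, 1952: Sat
Tuesdays: 1927, 1932, 1938, 1949.

4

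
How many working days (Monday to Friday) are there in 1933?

260 weekdays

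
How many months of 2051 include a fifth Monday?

4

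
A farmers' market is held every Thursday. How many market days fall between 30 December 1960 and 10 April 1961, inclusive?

14 Thursdays

30 December 1960 is a Friday.
From 30 December 1960 to 10 April 1961 is 102 days inclusive.
102 = 7 × 14 + 4, so there are 14 full weeks plus 4 extra days.
Each full week contributes one Thursday: 14 so far.
The 4 extra days are Friday, Saturday, Sunday, Monday — none qualify.
Total: 14 + 0 = 14.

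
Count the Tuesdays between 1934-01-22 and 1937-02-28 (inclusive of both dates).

162 Tuesdays

1934-01-22 is a Monday.
That's 1134 days from start to end, counting both.
1134 = 7 × 162, so the span is exactly 162 full weeks.
Each full week contributes one Tuesday: 162 so far.
Total: 162.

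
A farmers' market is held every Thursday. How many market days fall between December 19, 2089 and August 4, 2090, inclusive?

December 19, 2089 is a Monday.
That's 229 days from start to end, counting both.
229 = 7 × 32 + 5, so there are 32 full weeks plus 5 extra days.
Each full week contributes one Thursday: 32 so far.
The 5 extra days are Monday, Tuesday, Wednesday, Thursday, Friday — 1 of them qualifies.
Total: 32 + 1 = 33.

33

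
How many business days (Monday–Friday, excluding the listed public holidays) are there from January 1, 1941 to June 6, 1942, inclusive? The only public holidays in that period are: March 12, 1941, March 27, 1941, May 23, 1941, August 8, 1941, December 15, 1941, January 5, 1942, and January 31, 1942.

367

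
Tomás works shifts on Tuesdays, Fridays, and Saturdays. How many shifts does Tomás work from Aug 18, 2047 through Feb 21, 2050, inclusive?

Aug 18, 2047 is a Sunday.
The range spans 919 days (inclusive of both endpoints).
919 = 7 × 131 + 2, so there are 131 full weeks plus 2 extra days.
Each full week contributes 3 days from the set (Tue, Fri, Sat): 131 × 3 = 393.
The 2 extra days are Sunday, Monday — none qualify.
Total: 393 + 0 = 393.

393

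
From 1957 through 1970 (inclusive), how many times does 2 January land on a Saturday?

2

Day of week of January 2 in each year:
1957: Wed, 1958: Thu, 1959: Fri, 1960: Sat ✓, 1961: Mon, 1962: Tue, 1963: Wed, 1964: Thu, 1965: Sat ✓, 1966: Sun, 1967: Mon, 1968: Tue, 1969: Thu, 1970: Fri
Saturdays: 1960, 1965.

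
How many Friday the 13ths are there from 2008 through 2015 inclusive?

15

Friday-the-13ths by year:
2008: Jun
2009: Feb, Mar, Nov
2010: Aug
2011: May
2012: Jan, Apr, Jul
2013: Sep, Dec
2014: Jun
2015: Feb, Mar, Nov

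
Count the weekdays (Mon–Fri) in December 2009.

23 weekdays

2009-12-01 is a Tuesday.
The range spans 31 days (inclusive of both endpoints).
31 = 7 × 4 + 3, so there are 4 full weeks plus 3 extra days.
Each full week contributes 5 weekdays (Mon–Fri): 4 × 5 = 20.
The 3 extra days are Tuesday, Wednesday, Thursday — 3 of them qualify.
Total: 20 + 3 = 23.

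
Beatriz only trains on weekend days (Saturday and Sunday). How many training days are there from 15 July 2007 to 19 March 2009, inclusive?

15 July 2007 is a Sunday.
From 15 July 2007 to 19 March 2009 is 614 days inclusive.
614 = 7 × 87 + 5, so there are 87 full weeks plus 5 extra days.
Each full week contributes 2 weekend days (Sat, Sun): 87 × 2 = 174.
The 5 extra days are Sunday, Monday, Tuesday, Wednesday, Thursday — 1 of them qualifies.
Total: 174 + 1 = 175.

175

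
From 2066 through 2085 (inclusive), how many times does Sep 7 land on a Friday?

3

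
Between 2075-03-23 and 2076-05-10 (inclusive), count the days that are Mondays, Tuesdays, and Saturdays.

2075-03-23 is a Saturday.
The range spans 415 days (inclusive of both endpoints).
415 = 7 × 59 + 2, so there are 59 full weeks plus 2 extra days.
Each full week contributes 3 days from the set (Mon, Tue, Sat): 59 × 3 = 177.
The 2 extra days are Sat, Sun — 1 of them qualifies.
Total: 177 + 1 = 178.

178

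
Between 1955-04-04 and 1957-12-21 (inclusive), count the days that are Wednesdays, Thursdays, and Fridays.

1955-04-04 is a Monday.
The range spans 993 days (inclusive of both endpoints).
993 = 7 × 141 + 6, so there are 141 full weeks plus 6 extra days.
Each full week contributes 3 days from the set (Wed, Thu, Fri): 141 × 3 = 423.
The 6 extra days are Mon, Tue, Wed, Thu, Fri, Sat — 3 of them qualify.
Total: 423 + 3 = 426.

426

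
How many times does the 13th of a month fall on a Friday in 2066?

1

The 13th falls on a Friday when the month's 13th has weekday Fri.
Jan 13 is Wed; Feb 13 is Sat; Mar 13 is Sat; Apr 13 is Tue; May 13 is Thu; Jun 13 is Sun; Jul 13 is Tue; Aug 13 is Fri ✓; Sep 13 is Mon; Oct 13 is Wed; Nov 13 is Sat; Dec 13 is Mon.
Friday the 13ths: Aug.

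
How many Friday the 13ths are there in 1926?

1

The 13th falls on a Friday when the month's 13th has weekday Fri.
Jan 13 is Wed; Feb 13 is Sat; Mar 13 is Sat; Apr 13 is Tue; May 13 is Thu; Jun 13 is Sun; Jul 13 is Tue; Aug 13 is Fri ✓; Sep 13 is Mon; Oct 13 is Wed; Nov 13 is Sat; Dec 13 is Mon.
Friday the 13ths: Aug.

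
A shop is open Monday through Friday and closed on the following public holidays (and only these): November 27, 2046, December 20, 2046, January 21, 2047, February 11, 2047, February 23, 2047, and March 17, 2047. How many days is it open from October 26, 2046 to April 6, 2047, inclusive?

112

October 26, 2046 is a Friday.
That's 163 days from start to end, counting both.
163 = 7 × 23 + 2, so there are 23 full weeks plus 2 extra days.
Each full week contributes 5 weekdays (Mon–Fri): 23 × 5 = 115.
The 2 extra days are Fri, Sat — 1 of them qualifies.
Total: 115 + 1 = 116.
Holidays: November 27, 2046 (Tue); December 20, 2046 (Thu); January 21, 2047 (Mon); February 11, 2047 (Mon); February 23, 2047 (Sat); March 17, 2047 (Sun).
4 of the 6 holidays fall on weekdays; the rest are weekends and were already excluded.
Business days: 116 − 4 = 112.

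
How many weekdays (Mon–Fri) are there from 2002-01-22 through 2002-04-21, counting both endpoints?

64 weekdays

2002-01-22 is a Tuesday.
The range spans 90 days (inclusive of both endpoints).
90 = 7 × 12 + 6, so there are 12 full weeks plus 6 extra days.
Each full week contributes 5 weekdays (Mon–Fri): 12 × 5 = 60.
The 6 extra days are Tuesday, Wednesday, Thursday, Friday, Saturday, Sunday — 4 of them qualify.
Total: 60 + 4 = 64.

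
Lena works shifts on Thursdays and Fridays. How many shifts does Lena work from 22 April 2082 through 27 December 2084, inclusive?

22 April 2082 is a Wednesday.
From 22 April 2082 to 27 December 2084 is 981 days inclusive.
981 = 7 × 140 + 1, so there are 140 full weeks plus 1 extra day.
Each full week contributes 2 days from the set (Thu, Fri): 140 × 2 = 280.
The 1 extra day is Wed — none qualify.
Total: 280 + 0 = 280.

280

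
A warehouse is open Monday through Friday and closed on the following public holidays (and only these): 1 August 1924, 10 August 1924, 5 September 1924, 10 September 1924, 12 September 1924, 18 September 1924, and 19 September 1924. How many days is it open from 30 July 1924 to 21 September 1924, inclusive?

32

30 July 1924 is a Wednesday.
That's 54 days from start to end, counting both.
54 = 7 × 7 + 5, so there are 7 full weeks plus 5 extra days.
Each full week contributes 5 weekdays (Mon–Fri): 7 × 5 = 35.
The 5 extra days are Wednesday, Thursday, Friday, Saturday, Sunday — 3 of them qualify.
Total: 35 + 3 = 38.
Holidays: 1 August 1924 (Fri); 10 August 1924 (Sun); 5 September 1924 (Fri); 10 September 1924 (Wed); 12 September 1924 (Fri); 18 September 1924 (Thu); 19 September 1924 (Fri).
6 of the 7 holidays fall on weekdays; the rest are weekends and were already excluded.
Business days: 38 − 6 = 32.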